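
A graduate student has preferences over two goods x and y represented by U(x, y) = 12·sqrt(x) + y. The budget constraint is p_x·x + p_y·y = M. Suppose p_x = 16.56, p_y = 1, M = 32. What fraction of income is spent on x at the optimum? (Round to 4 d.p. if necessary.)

MU_x = 6/√x, MU_y = 1. Tangency: 6/√x = p_x/p_y.
Solve: √x = 6·p_y/p_x, so x*(p_x,p_y) = (6·p_y/p_x)², and y* = (M − p_x·x*)/p_y.
Plugging in: x* = (6·1/16.56)² = 0.1313, y* = 29.8261.
Expenditure on x: 16.56·0.1313 = 2.1739; share = 0.0679.

share on x = 0.0679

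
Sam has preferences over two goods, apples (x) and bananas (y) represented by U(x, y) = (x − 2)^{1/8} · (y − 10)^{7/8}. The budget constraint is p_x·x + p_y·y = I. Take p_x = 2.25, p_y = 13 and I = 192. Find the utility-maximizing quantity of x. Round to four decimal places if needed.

After buying the subsistence bundle (2, 10), a share 0.125 of the remaining income goes to x: x* = 2 + 0.125·(I − 2p_x − 10p_y)/p_x.
Discretionary income = 192 − 2·2.25 − 10·13 = 57.5; x* = 2 + 0.125·57.5/2.25 = 5.1944.

x* = 5.1944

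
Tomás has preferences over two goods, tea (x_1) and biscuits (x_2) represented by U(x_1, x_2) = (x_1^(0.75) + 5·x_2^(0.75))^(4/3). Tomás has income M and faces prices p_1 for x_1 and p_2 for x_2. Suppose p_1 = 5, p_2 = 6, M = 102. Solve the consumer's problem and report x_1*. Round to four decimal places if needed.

x_1* = 0.0562

MRS = MU_x_1/MU_x_2 = (1/5)·(x_2/x_1)^(0.25). Set equal to p_1/p_2.
Hence x_2/x_1 = (5·p_1/p_2)^(1/(0.25)), i.e. raised to the 4 power.
With the ratio pinned down, the budget gives x_1* = M/(p_1 + p_2·(x_2/x_1)) and x_2* = (x_2/x_1)·x_1*.
Numerically x_2/x_1 = 301.408179, so x_1* = 102/(5 + 6·301.408179) = 0.0562.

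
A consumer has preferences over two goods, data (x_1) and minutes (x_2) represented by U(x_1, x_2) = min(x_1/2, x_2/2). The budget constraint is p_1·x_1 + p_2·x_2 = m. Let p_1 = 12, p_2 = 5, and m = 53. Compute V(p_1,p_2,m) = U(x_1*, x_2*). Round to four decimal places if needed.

With perfect complements, no substitution: consume in ratio x_1:x_2 = 2:2.
Budget: p_1·x_1 + p_2·x_1 = m, so (2·p_1 + 2·p_2)·x_1 = 2·m.
Demand: x_1*(p_1,p_2,m) = 2·m/(2·p_1 + 2·p_2), x_2* = 2·m/(2·p_1 + 2·p_2).
Here 2·12 + 2·5 = 34, giving x_1* = 3.1176 and x_2* = 3.1176.
Utility at the optimum: U(3.1176, 3.1176) = 1.5588.

V = 1.5588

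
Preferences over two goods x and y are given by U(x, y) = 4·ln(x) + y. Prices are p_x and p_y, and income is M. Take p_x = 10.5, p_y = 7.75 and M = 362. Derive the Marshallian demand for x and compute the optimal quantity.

x* = 2.9524

MU_x = 4/x, MU_y = 1. Tangency: 4/x = p_x/p_y.
So x*(p_x,p_y) = 4·p_y/p_x, independent of income; and y* = (M − 4·p_y)/p_y.
At the given prices: x* = 4·7.75/10.5 = 2.9524.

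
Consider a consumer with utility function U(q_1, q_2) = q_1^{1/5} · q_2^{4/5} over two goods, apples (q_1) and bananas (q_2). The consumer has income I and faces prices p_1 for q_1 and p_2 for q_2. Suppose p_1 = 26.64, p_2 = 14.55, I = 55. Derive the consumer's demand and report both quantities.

Tangency: MRS = (1/4)·q_2/q_1 = p_1/p_2.
Rearranging, p_2·q_2 = 4·p_1·q_1. Substituting into the budget gives p_1·q_1·(1 + 4) = I.
Demand: q_1*(p_1,p_2,I) = 0.2·I/p_1 and q_2* = 0.8·I/p_2.
At p_1=26.64, p_2=14.55, I=55: q_1* = 0.2·55/26.64 = 0.4129, q_2* = 3.0241.

q_1* = 0.4129, q_2* = 3.0241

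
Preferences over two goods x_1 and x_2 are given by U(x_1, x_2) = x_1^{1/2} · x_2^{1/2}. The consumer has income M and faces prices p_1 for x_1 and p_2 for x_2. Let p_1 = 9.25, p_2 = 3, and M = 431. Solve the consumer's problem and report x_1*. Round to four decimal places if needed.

x_1* = 23.2973

The MRS is x_2/x_1. Set MRS = p_1/p_2.
Rearranging, p_2·x_2 = p_1·x_1. Substituting into the budget gives p_1·x_1·(1 + 1) = M.
Demand: x_1*(p_1,p_2,M) = 0.5·M/p_1 and x_2* = 0.5·M/p_2.
At p_1=9.25, p_2=3, M=431: x_1* = 0.5·431/9.25 = 23.2973.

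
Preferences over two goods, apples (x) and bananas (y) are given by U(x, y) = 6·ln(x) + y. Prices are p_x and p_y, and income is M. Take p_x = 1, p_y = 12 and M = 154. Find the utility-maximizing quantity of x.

x* = 72

MU_x = 6/x, MU_y = 1. Tangency: 6/x = p_x/p_y.
So x*(p_x,p_y) = 6·p_y/p_x, independent of income; and y* = (M − 6·p_y)/p_y.
At the given prices: x* = 6·12/1 = 72.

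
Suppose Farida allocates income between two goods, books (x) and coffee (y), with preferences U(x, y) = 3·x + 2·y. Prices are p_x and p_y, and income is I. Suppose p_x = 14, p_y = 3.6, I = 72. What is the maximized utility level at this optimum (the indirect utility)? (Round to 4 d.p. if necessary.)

V = 40

Linear utility — the consumer picks whichever good has higher MU/price: 3/14 = 0.2143 vs 2/3.6 = 0.5556.
y gives more utility per dollar, so spend all income on y: y* = I/p_y, x* = 0.
Numerically: x* = 0, y* = 20.
Utility at the optimum: U(0, 20) = 40.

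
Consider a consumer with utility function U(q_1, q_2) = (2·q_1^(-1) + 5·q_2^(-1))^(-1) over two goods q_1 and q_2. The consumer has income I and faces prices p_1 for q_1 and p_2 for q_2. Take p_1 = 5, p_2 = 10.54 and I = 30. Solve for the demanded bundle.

q_1* = 1.8206, q_2* = 1.9826

MU_q_1 ∝ 2·q_1^(-2), MU_q_2 ∝ 5·q_2^(-2), so MRS = (2/5)·(q_2/q_1)^(2) = p_1/p_2.
Hence q_2/q_1 = ((5/2)·p_1/p_2)^(1/(2)), i.e. raised to the 0.5 power.
Substitute q_2 = (q_2/q_1)·q_1 into the budget: q_1* = I/(p_1 + p_2·(q_2/q_1)).
Numerically q_2/q_1 = 1.089017, so q_1* = 30/(5 + 10.54·1.089017) = 1.8206 and q_2* = 1.089017·1.8206 = 1.9826.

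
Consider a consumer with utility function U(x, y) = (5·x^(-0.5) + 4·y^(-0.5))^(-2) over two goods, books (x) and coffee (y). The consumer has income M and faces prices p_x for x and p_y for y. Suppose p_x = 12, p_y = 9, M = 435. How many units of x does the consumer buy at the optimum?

MU_x ∝ 5·x^(-1.5), MU_y ∝ 4·y^(-1.5), so MRS = (5/4)·(y/x)^(1.5) = p_x/p_y.
Hence y/x = ((4/5)·p_x/p_y)^(1/(1.5)), i.e. raised to the 2/3 power.
With the ratio pinned down, the budget gives x* = M/(p_x + p_y·(y/x)) and y* = (y/x)·x*.
Numerically y/x = 1.043965, so x* = 435/(12 + 9·1.043965) = 20.3312.

x* = 20.3312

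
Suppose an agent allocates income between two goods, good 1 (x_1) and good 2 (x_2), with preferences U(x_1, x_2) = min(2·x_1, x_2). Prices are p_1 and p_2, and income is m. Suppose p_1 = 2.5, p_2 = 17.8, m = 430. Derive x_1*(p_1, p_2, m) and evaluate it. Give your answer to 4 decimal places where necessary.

x_1* = 11.2861

With perfect complements, no substitution: consume in ratio x_1:x_2 = 1:2.
Budget: p_1·x_1 + p_2·2·x_1 = m, so (p_1 + 2·p_2)·x_1 = m.
Demand: x_1*(p_1,p_2,m) = m/(p_1 + 2·p_2), x_2* = 2·m/(p_1 + 2·p_2).
Here 2.5 + 2·17.8 = 38.1, giving x_1* = 11.2861.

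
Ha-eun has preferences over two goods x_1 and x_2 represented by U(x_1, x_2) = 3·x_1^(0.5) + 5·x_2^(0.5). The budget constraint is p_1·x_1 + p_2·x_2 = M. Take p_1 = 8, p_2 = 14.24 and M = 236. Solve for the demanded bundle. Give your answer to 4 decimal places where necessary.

x_1* = 11.521, x_2* = 10.1006

MRS = MU_x_1/MU_x_2 = (3/5)·(x_2/x_1)^(0.5). Set equal to p_1/p_2.
Hence x_2/x_1 = ((5/3)·p_1/p_2)^(1/(0.5)), i.e. raised to the 2 power.
With the ratio pinned down, the budget gives x_1* = M/(p_1 + p_2·(x_2/x_1)) and x_2* = (x_2/x_1)·x_1*.
Numerically x_2/x_1 = 0.876713, so x_1* = 236/(8 + 14.24·0.876713) = 11.521 and x_2* = 0.876713·11.521 = 10.1006.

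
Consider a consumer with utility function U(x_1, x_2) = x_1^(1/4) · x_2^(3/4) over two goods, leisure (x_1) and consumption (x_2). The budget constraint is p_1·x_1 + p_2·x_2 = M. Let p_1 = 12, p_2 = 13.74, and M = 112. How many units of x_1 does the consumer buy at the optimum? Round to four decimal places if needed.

The MRS is (1/3)·x_2/x_1. Set MRS = p_1/p_2.
Rearranging, p_2·x_2 = 3·p_1·x_1. Substituting into the budget gives p_1·x_1·(1 + 3) = M.
Demand: x_1*(p_1,p_2,M) = 0.25·M/p_1 and x_2* = 0.75·M/p_2.
At p_1=12, p_2=13.74, M=112: x_1* = 0.25·112/12 = 2.3333.

x_1* = 2.3333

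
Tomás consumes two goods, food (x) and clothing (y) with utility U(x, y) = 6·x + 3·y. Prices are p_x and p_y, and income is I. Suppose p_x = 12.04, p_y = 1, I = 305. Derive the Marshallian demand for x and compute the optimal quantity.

x* = 0

Linear utility — the consumer picks whichever good has higher MU/price: 6/12.04 = 0.4983 vs 3/1 = 3.
y gives more utility per dollar, so spend all income on y: y* = I/p_y, x* = 0.
Numerically: x* = 0, y* = 305.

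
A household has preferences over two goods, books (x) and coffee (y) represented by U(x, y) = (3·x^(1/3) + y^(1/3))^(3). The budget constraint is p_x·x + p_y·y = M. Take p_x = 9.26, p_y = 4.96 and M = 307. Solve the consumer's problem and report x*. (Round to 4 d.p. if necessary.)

x* = 26.2506

MRS = MU_x/MU_y = 3·(y/x)^(2/3). Set equal to p_x/p_y.
Hence y/x = ((1/3)·p_x/p_y)^(1/(2/3)), i.e. raised to the 1.5 power.
Substitute y = (y/x)·x into the budget: x* = M/(p_x + p_y·(y/x)).
Numerically y/x = 0.490922, so x* = 307/(9.26 + 4.96·0.490922) = 26.2506.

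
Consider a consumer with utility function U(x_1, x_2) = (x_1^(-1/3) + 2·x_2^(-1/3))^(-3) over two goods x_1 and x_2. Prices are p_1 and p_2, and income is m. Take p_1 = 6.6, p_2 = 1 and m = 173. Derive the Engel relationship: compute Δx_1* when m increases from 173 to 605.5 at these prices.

MRS = MU_x_1/MU_x_2 = (1/2)·(x_2/x_1)^(4/3). Set equal to p_1/p_2.
Hence x_2/x_1 = (2·p_1/p_2)^(1/(4/3)), i.e. raised to the 0.75 power.
Substitute x_2 = (x_2/x_1)·x_1 into the budget: x_1* = m/(p_1 + p_2·(x_2/x_1)).
Numerically x_2/x_1 = 6.92517, so x_1* = 173/(6.6 + 1·6.92517) = 12.791.
At m' = 605.5: x_1* = 44.7684. Change: 44.7684 − 12.791 = 31.9774.

Δx_1* = 31.9774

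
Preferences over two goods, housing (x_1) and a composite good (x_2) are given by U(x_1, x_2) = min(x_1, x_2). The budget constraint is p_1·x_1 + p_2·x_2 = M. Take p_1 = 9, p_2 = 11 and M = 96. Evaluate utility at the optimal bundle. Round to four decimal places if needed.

With perfect complements, no substitution: consume in ratio x_1:x_2 = 1:1.
Budget: p_1·x_1 + p_2·x_1 = M, so (p_1 + p_2)·x_1 = M.
Demand: x_1*(p_1,p_2,M) = M/(p_1 + p_2), x_2* = M/(p_1 + p_2).
Here 9 + 11 = 20, giving x_1* = 4.8 and x_2* = 4.8.
Utility at the optimum: U(4.8, 4.8) = 4.8.

V = 4.8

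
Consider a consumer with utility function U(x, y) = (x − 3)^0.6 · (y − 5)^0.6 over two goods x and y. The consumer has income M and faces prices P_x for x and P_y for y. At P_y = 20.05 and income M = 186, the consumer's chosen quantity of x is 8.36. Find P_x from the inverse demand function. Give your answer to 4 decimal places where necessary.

MRS = (y−5)/(x−3). Tangency with P_x/P_y gives y−5 = (P_x/P_y)·(x−3).
After buying the subsistence bundle (3, 5), a share 0.5 of the remaining income goes to x: x* = 3 + 0.5·(M − 3P_x − 5P_y)/P_x.
Set x* = 8.36 in the demand function and solve for P_x: P_x = 6.25.

P_x = 6.25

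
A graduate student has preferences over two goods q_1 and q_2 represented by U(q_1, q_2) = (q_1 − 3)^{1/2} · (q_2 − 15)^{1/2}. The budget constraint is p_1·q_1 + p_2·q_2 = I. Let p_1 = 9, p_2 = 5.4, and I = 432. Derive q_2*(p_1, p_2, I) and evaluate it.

q_2* = 45

MRS = (q_2−15)/(q_1−3). Tangency with p_1/p_2 gives q_2−15 = (p_1/p_2)·(q_1−3).
Substituting into the budget: q_1* = 3 + 0.5·(I − 3·p_1 − 15·p_2)/p_1, and q_2* = 15 + 0.5·(…)/p_2.
Discretionary income = 432 − 3·9 − 15·5.4 = 324; q_2* = 15 + 0.5·324/5.4 = 45.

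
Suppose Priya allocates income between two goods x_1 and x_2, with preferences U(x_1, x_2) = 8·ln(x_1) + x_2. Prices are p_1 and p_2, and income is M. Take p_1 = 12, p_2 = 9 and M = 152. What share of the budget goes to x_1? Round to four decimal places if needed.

MU_x_1 = 8/x_1, MU_x_2 = 1. Tangency: 8/x_1 = p_1/p_2.
So x_1*(p_1,p_2) = 8·p_2/p_1, independent of income; and x_2* = (M − 8·p_2)/p_2.
At the given prices: x_1* = 8·9/12 = 6, and x_2* = 8.8889.
Expenditure on x_1: 12·6 = 72; share = 0.4737.

share on x_1 = 0.4737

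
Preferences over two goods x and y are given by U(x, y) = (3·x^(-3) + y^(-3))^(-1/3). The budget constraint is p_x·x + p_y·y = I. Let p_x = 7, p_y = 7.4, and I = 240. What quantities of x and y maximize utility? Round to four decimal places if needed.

x* = 19.1308, y* = 14.3357

From the CES first-order condition, 3·(y/x)^(4) = p_x/p_y.
Hence y/x = ((1/3)·p_x/p_y)^(1/(4)), i.e. raised to the 0.25 power.
Substitute y = (y/x)·x into the budget: x* = I/(p_x + p_y·(y/x)).
Numerically y/x = 0.749353, so x* = 240/(7 + 7.4·0.749353) = 19.1308 and y* = 0.749353·19.1308 = 14.3357.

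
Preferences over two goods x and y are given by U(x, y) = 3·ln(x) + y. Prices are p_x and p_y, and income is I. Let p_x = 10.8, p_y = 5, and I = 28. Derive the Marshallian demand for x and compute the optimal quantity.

Set MRS = p_x/p_y: (3/x)/1 = p_x/p_y.
So x*(p_x,p_y) = 3·p_y/p_x, independent of income; and y* = (I − 3·p_y)/p_y.
At the given prices: x* = 3·5/10.8 = 1.3889.

x* = 1.3889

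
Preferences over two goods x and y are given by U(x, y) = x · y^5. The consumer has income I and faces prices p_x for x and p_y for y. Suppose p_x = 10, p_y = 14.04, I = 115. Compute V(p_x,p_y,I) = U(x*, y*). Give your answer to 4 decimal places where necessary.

The MRS is (1/5)·y/x. Set MRS = p_x/p_y.
Rearranging, p_y·y = 5·p_x·x. Substituting into the budget gives p_x·x·(1 + 5) = I.
Demand: x*(p_x,p_y,I) = 1/6·I/p_x and y* = 5/6·I/p_y.
At p_x=10, p_y=14.04, I=115: x* = 1/6·115/10 = 1.9167, y* = 6.8257.
Utility at the optimum: U(1.9167, 6.8257) = 28398.4098.

V = 28398.4098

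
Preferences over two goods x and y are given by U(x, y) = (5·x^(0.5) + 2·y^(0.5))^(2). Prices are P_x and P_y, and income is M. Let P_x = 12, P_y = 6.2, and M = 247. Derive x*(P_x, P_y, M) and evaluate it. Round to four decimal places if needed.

MU_x ∝ 5·x^(-0.5), MU_y ∝ 2·y^(-0.5), so MRS = (5/2)·(y/x)^(0.5) = P_x/P_y.
Solve for the ratio: y/x = [(2/5)·P_x/P_y]^(2).
Substitute y = (y/x)·x into the budget: x* = M/(P_x + P_y·(y/x)).
Numerically y/x = 0.599376, so x* = 247/(12 + 6.2·0.599376) = 15.7163.

x* = 15.7163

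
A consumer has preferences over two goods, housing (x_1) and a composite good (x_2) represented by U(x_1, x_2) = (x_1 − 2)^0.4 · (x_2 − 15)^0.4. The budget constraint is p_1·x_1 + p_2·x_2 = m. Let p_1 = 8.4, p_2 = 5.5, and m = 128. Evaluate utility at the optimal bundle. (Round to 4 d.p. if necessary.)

V = 1.8181

MRS = (x_2−15)/(x_1−2). Tangency with p_1/p_2 gives x_2−15 = (p_1/p_2)·(x_1−2).
After buying the subsistence bundle (2, 15), a share 0.5 of the remaining income goes to x_1: x_1* = 2 + 0.5·(m − 2p_1 − 15p_2)/p_1.
Discretionary income = 128 − 2·8.4 − 15·5.5 = 28.7; x_1* = 2 + 0.5·28.7/8.4 = 3.7083; x_2* = 15 + 0.5·28.7/5.5 = 17.6091.
Utility at the optimum: U(3.7083, 17.6091) = 1.8181.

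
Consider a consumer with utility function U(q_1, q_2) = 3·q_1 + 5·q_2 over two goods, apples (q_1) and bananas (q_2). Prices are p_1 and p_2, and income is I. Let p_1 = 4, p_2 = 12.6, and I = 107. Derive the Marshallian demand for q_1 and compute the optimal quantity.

Linear utility — the consumer picks whichever good has higher MU/price: 3/4 = 0.75 vs 5/12.6 = 0.3968.
q_1 gives more utility per dollar, so spend all income on q_1: q_1* = I/p_1, q_2* = 0.
Numerically: q_1* = 26.75, q_2* = 0.

q_1* = 26.75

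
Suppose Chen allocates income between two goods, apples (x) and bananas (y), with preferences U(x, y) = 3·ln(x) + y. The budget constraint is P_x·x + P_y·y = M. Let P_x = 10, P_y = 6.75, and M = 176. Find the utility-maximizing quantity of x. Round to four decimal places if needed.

MU_x = 3/x, MU_y = 1. Tangency: 3/x = P_x/P_y.
So x*(P_x,P_y) = 3·P_y/P_x, independent of income; and y* = (M − 3·P_y)/P_y.
At the given prices: x* = 3·6.75/10 = 2.025.

x* = 2.025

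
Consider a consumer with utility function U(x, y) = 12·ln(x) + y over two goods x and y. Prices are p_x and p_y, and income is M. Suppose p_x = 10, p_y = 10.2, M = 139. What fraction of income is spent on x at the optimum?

share on x = 0.8806

MU_x = 12/x, MU_y = 1. Tangency: 12/x = p_x/p_y.
So x*(p_x,p_y) = 12·p_y/p_x, independent of income; and y* = (M − 12·p_y)/p_y.
At the given prices: x* = 12·10.2/10 = 12.24, and y* = 1.6275.
Expenditure on x: 10·12.24 = 122.4; share = 0.8806.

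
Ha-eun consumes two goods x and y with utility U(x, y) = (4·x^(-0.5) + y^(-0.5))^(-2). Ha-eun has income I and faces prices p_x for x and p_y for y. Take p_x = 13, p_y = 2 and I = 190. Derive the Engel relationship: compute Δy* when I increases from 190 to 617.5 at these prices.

Substitute y = (y/x)·x into the budget: x* = I/(p_x + p_y·(y/x)).
Numerically y/x = 1.382194, so x* = 190/(13 + 2·1.382194) = 12.0525 and y* = 1.382194·12.0525 = 16.6589.
At I' = 617.5: y* = 54.1413. Change: 54.1413 − 16.6589 = 37.4824.

Δy* = 37.4824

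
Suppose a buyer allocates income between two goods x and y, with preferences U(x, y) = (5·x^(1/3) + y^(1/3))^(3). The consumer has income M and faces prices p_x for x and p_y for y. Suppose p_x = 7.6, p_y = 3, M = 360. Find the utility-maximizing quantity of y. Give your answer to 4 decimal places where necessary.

y* = 14.9544

MRS = MU_x/MU_y = 5·(y/x)^(2/3). Set equal to p_x/p_y.
Hence y/x = ((1/5)·p_x/p_y)^(1/(2/3)), i.e. raised to the 1.5 power.
With the ratio pinned down, the budget gives x* = M/(p_x + p_y·(y/x)) and y* = (y/x)·x*.
Numerically y/x = 0.360648, so x* = 360/(7.6 + 3·0.360648) = 41.4654 and y* = 0.360648·41.4654 = 14.9544.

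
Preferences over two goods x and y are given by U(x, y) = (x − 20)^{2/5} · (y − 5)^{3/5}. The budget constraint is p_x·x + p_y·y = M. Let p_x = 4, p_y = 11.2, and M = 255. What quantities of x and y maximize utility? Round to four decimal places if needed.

MRS = (2/3)·(y−5)/(x−20). Tangency with p_x/p_y gives y−5 = (3/2)·(p_x/p_y)·(x−20).
Substituting into the budget: x* = 20 + 0.4·(M − 20·p_x − 5·p_y)/p_x, and y* = 5 + 0.6·(…)/p_y.
Discretionary income = 255 − 20·4 − 5·11.2 = 119; x* = 20 + 0.4·119/4 = 31.9; y* = 5 + 0.6·119/11.2 = 11.375.

x* = 31.9, y* = 11.375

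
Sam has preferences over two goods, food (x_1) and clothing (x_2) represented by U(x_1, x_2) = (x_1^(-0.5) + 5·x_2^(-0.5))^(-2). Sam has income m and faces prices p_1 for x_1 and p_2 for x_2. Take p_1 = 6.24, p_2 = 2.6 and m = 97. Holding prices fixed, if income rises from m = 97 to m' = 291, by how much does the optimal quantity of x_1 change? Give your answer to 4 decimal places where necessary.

Δx_1* = 9.7645

From the CES first-order condition, (1/5)·(x_2/x_1)^(1.5) = p_1/p_2.
Hence x_2/x_1 = (5·p_1/p_2)^(1/(1.5)), i.e. raised to the 2/3 power.
Substitute x_2 = (x_2/x_1)·x_1 into the budget: x_1* = m/(p_1 + p_2·(x_2/x_1)).
Numerically x_2/x_1 = 5.241483, so x_1* = 97/(6.24 + 2.6·5.241483) = 4.8823.
At m' = 291: x_1* = 14.6468. Change: 14.6468 − 4.8823 = 9.7645.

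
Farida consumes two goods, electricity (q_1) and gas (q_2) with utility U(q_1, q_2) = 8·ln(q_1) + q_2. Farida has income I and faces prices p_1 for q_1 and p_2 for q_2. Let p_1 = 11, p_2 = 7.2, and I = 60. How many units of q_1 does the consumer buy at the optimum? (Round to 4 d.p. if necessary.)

Set MRS = p_1/p_2: (8/q_1)/1 = p_1/p_2.
So q_1*(p_1,p_2) = 8·p_2/p_1, independent of income; and q_2* = (I − 8·p_2)/p_2.
At the given prices: q_1* = 8·7.2/11 = 5.2364.

q_1* = 5.2364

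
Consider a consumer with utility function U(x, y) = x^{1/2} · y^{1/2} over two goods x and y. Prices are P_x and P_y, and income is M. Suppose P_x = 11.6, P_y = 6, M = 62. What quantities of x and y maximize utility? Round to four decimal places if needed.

MU_x/MU_y = (0.5·y)/(0.5·x); tangency sets this equal to P_x/P_y.
Rearranging, P_y·y = P_x·x. Substituting into the budget gives P_x·x·(1 + 1) = M.
Demand: x*(P_x,P_y,M) = 0.5·M/P_x and y* = 0.5·M/P_y.
At P_x=11.6, P_y=6, M=62: x* = 0.5·62/11.6 = 2.6724, y* = 5.1667.

x* = 2.6724, y* = 5.1667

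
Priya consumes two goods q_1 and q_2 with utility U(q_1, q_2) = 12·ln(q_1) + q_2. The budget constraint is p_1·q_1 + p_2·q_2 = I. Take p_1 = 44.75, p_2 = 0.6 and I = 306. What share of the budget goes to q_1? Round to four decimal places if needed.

share on q_1 = 0.0235

MU_q_1 = 12/q_1, MU_q_2 = 1. Tangency: 12/q_1 = p_1/p_2.
So q_1*(p_1,p_2) = 12·p_2/p_1, independent of income; and q_2* = (I − 12·p_2)/p_2.
At the given prices: q_1* = 12·0.6/44.75 = 0.1609, and q_2* = 498.
Expenditure on q_1: 44.75·0.1609 = 7.2; share = 0.0235.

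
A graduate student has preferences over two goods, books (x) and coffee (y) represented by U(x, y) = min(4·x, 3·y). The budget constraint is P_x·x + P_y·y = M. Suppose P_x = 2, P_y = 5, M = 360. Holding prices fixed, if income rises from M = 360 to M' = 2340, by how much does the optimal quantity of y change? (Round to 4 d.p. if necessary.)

Demand: x*(P_x,P_y,M) = 3·M/(3·P_x + 4·P_y), y* = 4·M/(3·P_x + 4·P_y).
Here 3·2 + 4·5 = 26, giving y* = 55.3846.
At M' = 2340: y* = 360. Change: 360 − 55.3846 = 304.6154.

Δy* = 304.6154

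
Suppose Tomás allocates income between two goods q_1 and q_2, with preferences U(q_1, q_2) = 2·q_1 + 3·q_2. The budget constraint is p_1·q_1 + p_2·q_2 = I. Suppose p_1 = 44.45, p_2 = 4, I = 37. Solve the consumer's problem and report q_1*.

Linear utility — the consumer picks whichever good has higher MU/price: 2/44.45 = 0.045 vs 3/4 = 0.75.
q_2 gives more utility per dollar, so spend all income on q_2: q_2* = I/p_2, q_1* = 0.
Numerically: q_1* = 0, q_2* = 9.25.

q_1* = 0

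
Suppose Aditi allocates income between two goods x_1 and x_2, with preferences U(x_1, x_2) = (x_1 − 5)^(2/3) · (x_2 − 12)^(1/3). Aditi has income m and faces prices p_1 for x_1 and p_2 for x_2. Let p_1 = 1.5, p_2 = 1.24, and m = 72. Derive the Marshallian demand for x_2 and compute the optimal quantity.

x_2* = 25.3387

Discretionary income = 72 − 5·1.5 − 12·1.24 = 49.62; x_2* = 12 + 1/3·49.62/1.24 = 25.3387.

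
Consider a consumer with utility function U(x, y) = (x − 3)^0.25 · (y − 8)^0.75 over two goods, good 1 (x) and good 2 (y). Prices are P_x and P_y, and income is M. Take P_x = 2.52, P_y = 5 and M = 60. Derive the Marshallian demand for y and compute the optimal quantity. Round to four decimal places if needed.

y* = 9.866

This is Cobb-Douglas in (x−3, y−8): tangency gives 0.25·P_y·(y−8) = 0.75·P_x·(x−3).
Substituting into the budget: x* = 3 + 0.25·(M − 3·P_x − 8·P_y)/P_x, and y* = 8 + 0.75·(…)/P_y.
Discretionary income = 60 − 3·2.52 − 8·5 = 12.44; y* = 8 + 0.75·12.44/5 = 9.866.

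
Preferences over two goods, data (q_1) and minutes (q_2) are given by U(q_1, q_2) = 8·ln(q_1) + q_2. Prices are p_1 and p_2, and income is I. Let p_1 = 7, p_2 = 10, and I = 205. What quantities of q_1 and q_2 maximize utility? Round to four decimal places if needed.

q_1* = 11.4286, q_2* = 12.5

So q_1*(p_1,p_2) = 8·p_2/p_1, independent of income; and q_2* = (I − 8·p_2)/p_2.
At the given prices: q_1* = 8·10/7 = 11.4286, and q_2* = 12.5.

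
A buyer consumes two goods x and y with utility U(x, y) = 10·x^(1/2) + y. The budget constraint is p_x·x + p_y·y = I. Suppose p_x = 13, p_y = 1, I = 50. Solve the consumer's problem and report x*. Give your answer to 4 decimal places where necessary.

x* = 0.1479

MU_x = 5/√x, MU_y = 1. Tangency: 5/√x = p_x/p_y.
Solve: √x = 5·p_y/p_x, so x*(p_x,p_y) = (5·p_y/p_x)², and y* = (I − p_x·x*)/p_y.
Plugging in: x* = (5·1/13)² = 0.1479.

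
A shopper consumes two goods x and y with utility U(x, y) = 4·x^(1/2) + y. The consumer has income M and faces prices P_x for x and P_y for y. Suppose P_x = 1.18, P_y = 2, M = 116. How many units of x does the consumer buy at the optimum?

x* = 11.491

MU_x = 2/√x, MU_y = 1. Tangency: 2/√x = P_x/P_y.
Solve: √x = 2·P_y/P_x, so x*(P_x,P_y) = (2·P_y/P_x)², and y* = (M − P_x·x*)/P_y.
Plugging in: x* = (2·2/1.18)² = 11.491.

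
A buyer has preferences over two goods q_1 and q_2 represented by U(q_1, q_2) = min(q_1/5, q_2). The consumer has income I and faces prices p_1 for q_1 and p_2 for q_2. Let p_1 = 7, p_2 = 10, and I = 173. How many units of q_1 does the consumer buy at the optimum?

q_1* = 19.2222

Demand: q_1*(p_1,p_2,I) = 5·I/(5·p_1 + p_2), q_2* = I/(5·p_1 + p_2).
Here 5·7 + 10 = 45, giving q_1* = 19.2222.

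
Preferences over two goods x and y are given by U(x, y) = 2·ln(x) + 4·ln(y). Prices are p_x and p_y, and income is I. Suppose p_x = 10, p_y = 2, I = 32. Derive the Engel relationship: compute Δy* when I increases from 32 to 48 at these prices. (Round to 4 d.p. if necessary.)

Δy* = 5.3333

The MRS is (1/2)·y/x. Set MRS = p_x/p_y.
Rearranging, p_y·y = 2·p_x·x. Substituting into the budget gives p_x·x·(1 + 2) = I.
Demand: x*(p_x,p_y,I) = 1/3·I/p_x and y* = 2/3·I/p_y.
At p_x=10, p_y=2, I=32: y* = 2/3·32/2 = 10.6667.
At I' = 48: y* = 16. Change: 16 − 10.6667 = 5.3333.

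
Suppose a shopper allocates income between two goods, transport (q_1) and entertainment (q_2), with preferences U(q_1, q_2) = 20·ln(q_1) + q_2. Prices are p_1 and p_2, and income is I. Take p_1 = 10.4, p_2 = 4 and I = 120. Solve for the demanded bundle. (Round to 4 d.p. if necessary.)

MU_q_1 = 20/q_1, MU_q_2 = 1. Tangency: 20/q_1 = p_1/p_2.
So q_1*(p_1,p_2) = 20·p_2/p_1, independent of income; and q_2* = (I − 20·p_2)/p_2.
At the given prices: q_1* = 20·4/10.4 = 7.6923, and q_2* = 10.

q_1* = 7.6923, q_2* = 10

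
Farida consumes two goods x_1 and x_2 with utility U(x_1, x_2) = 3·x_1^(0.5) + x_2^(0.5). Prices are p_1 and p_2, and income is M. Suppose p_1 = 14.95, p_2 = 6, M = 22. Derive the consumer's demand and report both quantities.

From the CES first-order condition, 3·(x_2/x_1)^(0.5) = p_1/p_2.
Solve for the ratio: x_2/x_1 = [(1/3)·p_1/p_2]^(2).
Substitute x_2 = (x_2/x_1)·x_1 into the budget: x_1* = M/(p_1 + p_2·(x_2/x_1)).
Numerically x_2/x_1 = 0.689823, so x_1* = 22/(14.95 + 6·0.689823) = 1.1525 and x_2* = 0.689823·1.1525 = 0.795.

x_1* = 1.1525, x_2* = 0.795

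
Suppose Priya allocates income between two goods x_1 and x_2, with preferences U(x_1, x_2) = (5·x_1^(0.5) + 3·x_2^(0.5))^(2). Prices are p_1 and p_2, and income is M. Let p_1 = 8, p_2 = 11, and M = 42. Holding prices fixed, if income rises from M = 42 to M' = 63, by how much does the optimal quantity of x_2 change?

Δx_2* = 0.3961

Substitute x_2 = (x_2/x_1)·x_1 into the budget: x_1* = M/(p_1 + p_2·(x_2/x_1)).
Numerically x_2/x_1 = 0.190413, so x_1* = 42/(8 + 11·0.190413) = 4.1607 and x_2* = 0.190413·4.1607 = 0.7922.
At M' = 63: x_2* = 1.1884. Change: 1.1884 − 0.7922 = 0.3961.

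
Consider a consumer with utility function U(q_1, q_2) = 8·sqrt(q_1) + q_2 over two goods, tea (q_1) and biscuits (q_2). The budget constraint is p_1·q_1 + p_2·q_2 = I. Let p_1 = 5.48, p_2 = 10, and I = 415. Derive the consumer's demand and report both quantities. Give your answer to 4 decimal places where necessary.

q_1* = 53.2793, q_2* = 12.3029

Set MRS = p_1/p_2: 4·q_1^(−1/2) = p_1/p_2.
Solve: √q_1 = 4·p_2/p_1, so q_1*(p_1,p_2) = (4·p_2/p_1)², and q_2* = (I − p_1·q_1*)/p_2.
Plugging in: q_1* = (4·10/5.48)² = 53.2793, q_2* = 12.3029.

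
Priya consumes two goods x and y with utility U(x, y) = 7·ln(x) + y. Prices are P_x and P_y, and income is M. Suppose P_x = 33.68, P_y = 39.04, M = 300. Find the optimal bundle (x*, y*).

MU_x = 7/x, MU_y = 1. Tangency: 7/x = P_x/P_y.
So x*(P_x,P_y) = 7·P_y/P_x, independent of income; and y* = (M − 7·P_y)/P_y.
At the given prices: x* = 7·39.04/33.68 = 8.114, and y* = 0.6844.

x* = 8.114, y* = 0.6844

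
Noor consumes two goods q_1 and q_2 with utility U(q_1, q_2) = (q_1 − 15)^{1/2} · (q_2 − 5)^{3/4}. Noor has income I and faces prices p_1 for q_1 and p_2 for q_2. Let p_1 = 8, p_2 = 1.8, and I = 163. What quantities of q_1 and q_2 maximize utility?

q_1* = 16.7, q_2* = 16.3333

This is Cobb-Douglas in (q_1−15, q_2−5): tangency gives 0.5·p_2·(q_2−5) = 0.75·p_1·(q_1−15).
Substituting into the budget: q_1* = 15 + 0.4·(I − 15·p_1 − 5·p_2)/p_1, and q_2* = 5 + 0.6·(…)/p_2.
Discretionary income = 163 − 15·8 − 5·1.8 = 34; q_1* = 15 + 0.4·34/8 = 16.7; q_2* = 5 + 0.6·34/1.8 = 16.3333.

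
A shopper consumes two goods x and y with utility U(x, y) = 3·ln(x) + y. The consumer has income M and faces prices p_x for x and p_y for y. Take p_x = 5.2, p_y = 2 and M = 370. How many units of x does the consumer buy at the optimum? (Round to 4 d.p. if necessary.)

x* = 1.1538

MU_x = 3/x, MU_y = 1. Tangency: 3/x = p_x/p_y.
So x*(p_x,p_y) = 3·p_y/p_x, independent of income; and y* = (M − 3·p_y)/p_y.
At the given prices: x* = 3·2/5.2 = 1.1538.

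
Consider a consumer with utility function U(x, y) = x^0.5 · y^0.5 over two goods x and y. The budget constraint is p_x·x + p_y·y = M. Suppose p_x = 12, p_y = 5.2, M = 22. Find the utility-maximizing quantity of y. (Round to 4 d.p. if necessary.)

y* = 2.1154

The MRS is y/x. Set MRS = p_x/p_y.
Rearranging, p_y·y = p_x·x. Substituting into the budget gives p_x·x·(1 + 1) = M.
Demand: x*(p_x,p_y,M) = 0.5·M/p_x and y* = 0.5·M/p_y.
At p_x=12, p_y=5.2, M=22: y* = 0.5·22/5.2 = 2.1154.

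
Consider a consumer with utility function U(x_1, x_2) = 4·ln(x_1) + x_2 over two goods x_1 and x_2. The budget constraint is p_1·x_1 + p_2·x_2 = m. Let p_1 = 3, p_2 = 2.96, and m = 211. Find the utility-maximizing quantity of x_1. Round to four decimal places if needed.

At the given prices: x_1* = 4·2.96/3 = 3.9467.

x_1* = 3.9467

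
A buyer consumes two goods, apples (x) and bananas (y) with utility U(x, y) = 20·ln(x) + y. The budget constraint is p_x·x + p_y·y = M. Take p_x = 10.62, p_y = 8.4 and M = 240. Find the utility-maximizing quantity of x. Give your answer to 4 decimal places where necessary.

MU_x = 20/x, MU_y = 1. Tangency: 20/x = p_x/p_y.
So x*(p_x,p_y) = 20·p_y/p_x, independent of income; and y* = (M − 20·p_y)/p_y.
At the given prices: x* = 20·8.4/10.62 = 15.8192.

x* = 15.8192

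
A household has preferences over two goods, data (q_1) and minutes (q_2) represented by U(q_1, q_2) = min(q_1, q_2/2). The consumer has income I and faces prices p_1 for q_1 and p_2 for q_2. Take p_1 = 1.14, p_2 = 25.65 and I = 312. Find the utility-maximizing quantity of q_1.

Here 1.14 + 2·25.65 = 52.44, giving q_1* = 5.9497.

q_1* = 5.9497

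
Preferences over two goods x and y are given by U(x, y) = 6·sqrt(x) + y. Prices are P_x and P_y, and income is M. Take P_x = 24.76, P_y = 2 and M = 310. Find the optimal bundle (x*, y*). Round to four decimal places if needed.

x* = 0.0587, y* = 154.273

Set MRS = P_x/P_y: 3·x^(−1/2) = P_x/P_y.
Solve: √x = 3·P_y/P_x, so x*(P_x,P_y) = (3·P_y/P_x)², and y* = (M − P_x·x*)/P_y.
Plugging in: x* = (3·2/24.76)² = 0.0587, y* = 154.273.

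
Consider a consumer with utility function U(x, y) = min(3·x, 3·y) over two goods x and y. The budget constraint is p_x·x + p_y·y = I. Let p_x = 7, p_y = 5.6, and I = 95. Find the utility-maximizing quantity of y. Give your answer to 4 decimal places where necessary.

With perfect complements, no substitution: consume in ratio x:y = 3:3.
Budget: p_x·x + p_y·x = I, so (3·p_x + 3·p_y)·x = 3·I.
Demand: x*(p_x,p_y,I) = 3·I/(3·p_x + 3·p_y), y* = 3·I/(3·p_x + 3·p_y).
Here 3·7 + 3·5.6 = 37.8, giving y* = 7.5397.

y* = 7.5397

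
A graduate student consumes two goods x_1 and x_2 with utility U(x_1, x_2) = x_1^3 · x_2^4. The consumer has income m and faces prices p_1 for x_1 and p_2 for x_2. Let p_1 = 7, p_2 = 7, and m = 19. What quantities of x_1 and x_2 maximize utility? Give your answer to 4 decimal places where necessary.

At p_1=7, p_2=7, m=19: x_1* = 3/7·19/7 = 1.1633, x_2* = 1.551.

x_1* = 1.1633, x_2* = 1.551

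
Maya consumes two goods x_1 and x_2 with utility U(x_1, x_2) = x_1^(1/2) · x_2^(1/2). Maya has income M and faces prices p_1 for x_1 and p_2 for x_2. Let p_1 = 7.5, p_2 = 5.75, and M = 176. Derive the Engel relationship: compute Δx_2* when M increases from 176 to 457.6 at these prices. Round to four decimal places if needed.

Δx_2* = 24.487

The MRS is x_2/x_1. Set MRS = p_1/p_2.
Rearranging, p_2·x_2 = p_1·x_1. Substituting into the budget gives p_1·x_1·(1 + 1) = M.
Demand: x_1*(p_1,p_2,M) = 0.5·M/p_1 and x_2* = 0.5·M/p_2.
At p_1=7.5, p_2=5.75, M=176: x_2* = 0.5·176/5.75 = 15.3043.
At M' = 457.6: x_2* = 39.7913. Change: 39.7913 − 15.3043 = 24.487.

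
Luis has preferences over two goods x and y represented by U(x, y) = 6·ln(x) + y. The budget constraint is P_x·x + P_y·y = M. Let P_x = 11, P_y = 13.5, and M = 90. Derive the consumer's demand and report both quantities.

MU_x = 6/x, MU_y = 1. Tangency: 6/x = P_x/P_y.
So x*(P_x,P_y) = 6·P_y/P_x, independent of income; and y* = (M − 6·P_y)/P_y.
At the given prices: x* = 6·13.5/11 = 7.3636, and y* = 0.6667.

x* = 7.3636, y* = 0.6667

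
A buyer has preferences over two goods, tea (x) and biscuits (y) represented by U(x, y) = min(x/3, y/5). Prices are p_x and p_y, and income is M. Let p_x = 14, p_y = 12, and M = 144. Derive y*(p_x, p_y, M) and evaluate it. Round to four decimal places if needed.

Demand: x*(p_x,p_y,M) = 3·M/(3·p_x + 5·p_y), y* = 5·M/(3·p_x + 5·p_y).
Here 3·14 + 5·12 = 102, giving y* = 7.0588.

y* = 7.0588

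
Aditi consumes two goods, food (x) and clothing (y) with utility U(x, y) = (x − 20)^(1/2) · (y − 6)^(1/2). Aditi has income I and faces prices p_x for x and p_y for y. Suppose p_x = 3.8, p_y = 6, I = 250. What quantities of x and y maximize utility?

x* = 38.1579, y* = 17.5

Let x' = x−20, y' = y−6. MRS = y'/x' = p_x/p_y.
Substituting into the budget: x* = 20 + 0.5·(I − 20·p_x − 6·p_y)/p_x, and y* = 6 + 0.5·(…)/p_y.
Discretionary income = 250 − 20·3.8 − 6·6 = 138; x* = 20 + 0.5·138/3.8 = 38.1579; y* = 6 + 0.5·138/6 = 17.5.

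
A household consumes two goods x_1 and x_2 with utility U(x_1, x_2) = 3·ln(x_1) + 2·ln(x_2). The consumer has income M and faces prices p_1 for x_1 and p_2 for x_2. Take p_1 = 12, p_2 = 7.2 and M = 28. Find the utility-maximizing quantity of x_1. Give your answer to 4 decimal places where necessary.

x_1* = 1.4

MU_x_1/MU_x_2 = (3·x_2)/(2·x_1); tangency sets this equal to p_1/p_2.
Rearranging, p_2·x_2 = (2/3)·p_1·x_1. Substituting into the budget gives p_1·x_1·(1 + (2/3)) = M.
Demand: x_1*(p_1,p_2,M) = 0.6·M/p_1 and x_2* = 0.4·M/p_2.
At p_1=12, p_2=7.2, M=28: x_1* = 0.6·28/12 = 1.4.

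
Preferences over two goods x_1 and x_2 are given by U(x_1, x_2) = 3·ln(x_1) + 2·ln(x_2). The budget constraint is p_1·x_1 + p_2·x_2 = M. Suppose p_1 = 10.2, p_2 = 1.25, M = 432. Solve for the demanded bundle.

x_1* = 25.4118, x_2* = 138.24

The MRS is (3/2)·x_2/x_1. Set MRS = p_1/p_2.
So 3·p_2·x_2 = 2·p_1·x_1; combined with the budget, a share 0.6 of income goes to x_1.
Demand: x_1*(p_1,p_2,M) = 0.6·M/p_1 and x_2* = 0.4·M/p_2.
At p_1=10.2, p_2=1.25, M=432: x_1* = 0.6·432/10.2 = 25.4118, x_2* = 138.24.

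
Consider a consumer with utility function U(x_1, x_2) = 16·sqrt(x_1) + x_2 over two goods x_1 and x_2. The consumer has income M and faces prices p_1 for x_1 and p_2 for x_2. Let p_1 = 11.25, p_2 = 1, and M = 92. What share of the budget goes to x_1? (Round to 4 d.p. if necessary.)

MU_x_1 = 8/√x_1, MU_x_2 = 1. Tangency: 8/√x_1 = p_1/p_2.
Solve: √x_1 = 8·p_2/p_1, so x_1*(p_1,p_2) = (8·p_2/p_1)², and x_2* = (M − p_1·x_1*)/p_2.
Plugging in: x_1* = (8·1/11.25)² = 0.5057, x_2* = 86.3111.
Expenditure on x_1: 11.25·0.5057 = 5.6889; share = 0.0618.

share on x_1 = 0.0618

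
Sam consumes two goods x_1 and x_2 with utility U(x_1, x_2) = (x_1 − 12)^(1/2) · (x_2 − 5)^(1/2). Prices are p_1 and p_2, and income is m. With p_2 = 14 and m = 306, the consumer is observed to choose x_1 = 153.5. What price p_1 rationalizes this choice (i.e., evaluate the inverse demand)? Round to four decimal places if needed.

This is Cobb-Douglas in (x_1−12, x_2−5): tangency gives 0.5·p_2·(x_2−5) = 0.5·p_1·(x_1−12).
Substituting into the budget: x_1* = 12 + 0.5·(m − 12·p_1 − 5·p_2)/p_1, and x_2* = 5 + 0.5·(…)/p_2.
Set x_1* = 153.5 in the demand function and solve for p_1: p_1 = 0.8.

p_1 = 0.8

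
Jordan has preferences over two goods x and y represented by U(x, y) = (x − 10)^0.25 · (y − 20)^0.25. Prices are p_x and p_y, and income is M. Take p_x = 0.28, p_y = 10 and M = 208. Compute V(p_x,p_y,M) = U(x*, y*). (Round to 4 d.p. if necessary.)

V = 1.2465

Substituting into the budget: x* = 10 + 0.5·(M − 10·p_x − 20·p_y)/p_x, and y* = 20 + 0.5·(…)/p_y.
Discretionary income = 208 − 10·0.28 − 20·10 = 5.2; x* = 10 + 0.5·5.2/0.28 = 19.2857; y* = 20 + 0.5·5.2/10 = 20.26.
Utility at the optimum: U(19.2857, 20.26) = 1.2465.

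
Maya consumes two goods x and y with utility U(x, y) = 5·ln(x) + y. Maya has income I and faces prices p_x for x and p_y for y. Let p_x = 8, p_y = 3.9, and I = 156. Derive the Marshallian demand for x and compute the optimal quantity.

MU_x = 5/x, MU_y = 1. Tangency: 5/x = p_x/p_y.
So x*(p_x,p_y) = 5·p_y/p_x, independent of income; and y* = (I − 5·p_y)/p_y.
At the given prices: x* = 5·3.9/8 = 2.4375.

x* = 2.4375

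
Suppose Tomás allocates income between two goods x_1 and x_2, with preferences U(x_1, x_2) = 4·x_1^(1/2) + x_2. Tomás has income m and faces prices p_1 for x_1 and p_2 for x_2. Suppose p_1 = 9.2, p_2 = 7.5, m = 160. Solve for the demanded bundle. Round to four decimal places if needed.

x_1* = 2.6583, x_2* = 18.0725

Solve: √x_1 = 2·p_2/p_1, so x_1*(p_1,p_2) = (2·p_2/p_1)², and x_2* = (m − p_1·x_1*)/p_2.
Plugging in: x_1* = (2·7.5/9.2)² = 2.6583, x_2* = 18.0725.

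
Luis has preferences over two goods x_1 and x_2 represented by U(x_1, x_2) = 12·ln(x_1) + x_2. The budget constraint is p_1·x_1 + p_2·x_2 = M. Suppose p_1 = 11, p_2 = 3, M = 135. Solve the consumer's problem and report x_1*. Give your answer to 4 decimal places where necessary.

x_1* = 3.2727

MU_x_1 = 12/x_1, MU_x_2 = 1. Tangency: 12/x_1 = p_1/p_2.
So x_1*(p_1,p_2) = 12·p_2/p_1, independent of income; and x_2* = (M − 12·p_2)/p_2.
At the given prices: x_1* = 12·3/11 = 3.2727.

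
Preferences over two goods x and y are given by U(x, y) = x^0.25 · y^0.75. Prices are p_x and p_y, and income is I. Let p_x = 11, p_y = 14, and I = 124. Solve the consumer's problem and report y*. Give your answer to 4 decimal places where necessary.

The MRS is (1/3)·y/x. Set MRS = p_x/p_y.
Rearranging, p_y·y = 3·p_x·x. Substituting into the budget gives p_x·x·(1 + 3) = I.
Demand: x*(p_x,p_y,I) = 0.25·I/p_x and y* = 0.75·I/p_y.
At p_x=11, p_y=14, I=124: y* = 0.75·124/14 = 6.6429.

y* = 6.6429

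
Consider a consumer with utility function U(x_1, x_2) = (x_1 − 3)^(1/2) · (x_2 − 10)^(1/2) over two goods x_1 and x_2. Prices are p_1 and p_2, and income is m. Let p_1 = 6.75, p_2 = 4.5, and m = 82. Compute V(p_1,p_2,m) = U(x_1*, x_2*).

V = 1.5196

Let x_1' = x_1−3, x_2' = x_2−10. MRS = x_2'/x_1' = p_1/p_2.
After buying the subsistence bundle (3, 10), a share 0.5 of the remaining income goes to x_1: x_1* = 3 + 0.5·(m − 3p_1 − 10p_2)/p_1.
Discretionary income = 82 − 3·6.75 − 10·4.5 = 16.75; x_1* = 3 + 0.5·16.75/6.75 = 4.2407; x_2* = 10 + 0.5·16.75/4.5 = 11.8611.
Utility at the optimum: U(4.2407, 11.8611) = 1.5196.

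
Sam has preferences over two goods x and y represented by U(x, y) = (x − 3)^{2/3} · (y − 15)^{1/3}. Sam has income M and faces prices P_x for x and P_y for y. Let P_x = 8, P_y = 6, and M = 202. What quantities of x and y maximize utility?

x* = 10.3333, y* = 19.8889

After buying the subsistence bundle (3, 15), a share 2/3 of the remaining income goes to x: x* = 3 + 2/3·(M − 3P_x − 15P_y)/P_x.
Discretionary income = 202 − 3·8 − 15·6 = 88; x* = 3 + 2/3·88/8 = 10.3333; y* = 15 + 1/3·88/6 = 19.8889.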